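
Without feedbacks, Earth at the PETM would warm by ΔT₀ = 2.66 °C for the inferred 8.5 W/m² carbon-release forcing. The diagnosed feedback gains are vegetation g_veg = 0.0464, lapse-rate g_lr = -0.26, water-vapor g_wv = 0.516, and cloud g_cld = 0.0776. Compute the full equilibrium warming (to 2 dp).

4.29 °C

Total gain g = 0.0464 − 0.26 + 0.516 + 0.0776 = 0.38.
Amplification A = 1/(1 − 0.38) = 1.613.
ΔT = 2.66 × 1.613 = 4.29 °C.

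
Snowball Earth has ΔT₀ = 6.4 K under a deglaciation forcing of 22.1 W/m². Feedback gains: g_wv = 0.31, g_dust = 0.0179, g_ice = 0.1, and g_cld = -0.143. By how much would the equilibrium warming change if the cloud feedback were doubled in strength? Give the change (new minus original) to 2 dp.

Original: g = 0.2849, ΔT = 6.4/(1−0.2849) = 8.9498 K.
With doubled cloud: g' = 0.1419, ΔT' = 6.4/(1−0.1419) = 7.4583 K.
Change = 7.4583 − 8.9498 = -1.49 K.

-1.49 K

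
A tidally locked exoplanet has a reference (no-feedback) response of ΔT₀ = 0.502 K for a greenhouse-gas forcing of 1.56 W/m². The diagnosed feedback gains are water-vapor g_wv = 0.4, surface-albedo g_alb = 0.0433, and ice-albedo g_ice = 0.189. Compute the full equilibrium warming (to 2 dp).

Total gain g = 0.4 + 0.0433 + 0.189 = 0.6323.
Amplification A = 1/(1 − 0.6323) = 2.72.
ΔT = 0.502 × 2.72 = 1.37 K.

1.37 K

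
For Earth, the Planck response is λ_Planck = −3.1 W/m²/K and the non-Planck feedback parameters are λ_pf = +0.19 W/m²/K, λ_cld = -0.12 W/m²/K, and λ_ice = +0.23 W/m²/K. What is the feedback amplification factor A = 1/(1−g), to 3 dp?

1.107

Convert to gains: g_pf = 0.19/3.1 = 0.06129; g_cld = -0.12/3.1 = -0.03871; g_ice = 0.23/3.1 = 0.07419.
Total gain g = 0.09677.
A = 1/(1 − 0.09677) = 1.107.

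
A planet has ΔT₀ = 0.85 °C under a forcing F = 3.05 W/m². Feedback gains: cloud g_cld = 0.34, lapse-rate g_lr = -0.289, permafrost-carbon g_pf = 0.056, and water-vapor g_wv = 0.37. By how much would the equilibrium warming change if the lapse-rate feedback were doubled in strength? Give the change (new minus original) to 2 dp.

-0.58 °C

Original: g = 0.477, ΔT = 0.85/(1−0.477) = 1.6252 °C.
With doubled lapse-rate: g' = 0.188, ΔT' = 0.85/(1−0.188) = 1.0468 °C.
Change = 1.0468 − 1.6252 = -0.58 °C.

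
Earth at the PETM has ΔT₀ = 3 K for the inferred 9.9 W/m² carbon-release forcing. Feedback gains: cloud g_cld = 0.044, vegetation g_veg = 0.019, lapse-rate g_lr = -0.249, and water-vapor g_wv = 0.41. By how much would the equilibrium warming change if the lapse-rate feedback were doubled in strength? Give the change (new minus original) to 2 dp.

Original: g = 0.224, ΔT = 3/(1−0.224) = 3.8660 K.
With doubled lapse-rate: g' = -0.025, ΔT' = 3/(1+0.025) = 2.9268 K.
Change = 2.9268 − 3.8660 = -0.94 K.

-0.94 K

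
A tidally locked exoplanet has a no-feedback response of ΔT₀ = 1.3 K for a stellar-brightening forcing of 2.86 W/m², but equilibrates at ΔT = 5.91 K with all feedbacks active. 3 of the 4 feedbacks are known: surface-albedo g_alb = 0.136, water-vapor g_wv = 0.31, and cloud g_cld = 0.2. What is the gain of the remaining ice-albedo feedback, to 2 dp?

0.13

Amplification A = ΔT/ΔT₀ = 5.91/1.3 = 4.546.
Total gain g = 1 − 1/A = 1 − 1/4.546 = 0.78.
Known gains sum to 0.136 + 0.31 + 0.2 = 0.646.
g_ice = 0.78 − 0.646 = 0.13.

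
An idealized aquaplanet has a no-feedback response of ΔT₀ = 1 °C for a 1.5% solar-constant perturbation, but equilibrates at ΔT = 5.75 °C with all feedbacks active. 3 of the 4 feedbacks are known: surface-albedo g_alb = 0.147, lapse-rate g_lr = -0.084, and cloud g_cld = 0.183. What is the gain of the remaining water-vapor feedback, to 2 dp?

0.58

Amplification A = ΔT/ΔT₀ = 5.75/1 = 5.75.
Total gain g = 1 − 1/A = 1 − 1/5.75 = 0.8261.
Known gains sum to 0.147 − 0.084 + 0.183 = 0.246.
g_wv = 0.8261 − 0.246 = 0.58.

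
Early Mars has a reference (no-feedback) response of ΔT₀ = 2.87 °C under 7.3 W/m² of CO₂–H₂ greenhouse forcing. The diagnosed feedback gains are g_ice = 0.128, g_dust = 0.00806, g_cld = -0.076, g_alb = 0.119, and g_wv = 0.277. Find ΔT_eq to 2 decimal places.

5.28 °C

Total gain g = 0.128 + 0.00806 − 0.076 + 0.119 + 0.277 = 0.45606.
Amplification A = 1/(1 − 0.45606) = 1.838.
ΔT = 2.87 × 1.838 = 5.28 °C.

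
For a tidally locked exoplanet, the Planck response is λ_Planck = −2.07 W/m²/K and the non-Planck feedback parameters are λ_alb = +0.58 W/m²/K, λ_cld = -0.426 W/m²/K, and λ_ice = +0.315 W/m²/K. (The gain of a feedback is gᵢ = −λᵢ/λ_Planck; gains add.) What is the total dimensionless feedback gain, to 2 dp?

Convert to gains: g_alb = 0.58/2.07 = 0.2802; g_cld = -0.426/2.07 = -0.2058; g_ice = 0.315/2.07 = 0.1522.
Total gain g = 0.2266.

0.23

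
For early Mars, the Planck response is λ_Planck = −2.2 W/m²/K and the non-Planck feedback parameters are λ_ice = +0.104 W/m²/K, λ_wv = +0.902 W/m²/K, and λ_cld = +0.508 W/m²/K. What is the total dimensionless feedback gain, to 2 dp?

0.69

Convert to gains: g_ice = 0.104/2.2 = 0.04727; g_wv = 0.902/2.2 = 0.41; g_cld = 0.508/2.2 = 0.2309.
Total gain g = 0.68817.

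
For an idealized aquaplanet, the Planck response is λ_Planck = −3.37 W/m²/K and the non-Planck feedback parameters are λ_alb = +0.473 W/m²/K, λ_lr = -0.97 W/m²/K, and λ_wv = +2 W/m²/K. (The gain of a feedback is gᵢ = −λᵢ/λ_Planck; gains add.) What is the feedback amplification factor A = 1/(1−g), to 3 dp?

Convert to gains: g_alb = 0.473/3.37 = 0.1404; g_lr = -0.97/3.37 = -0.2878; g_wv = 2/3.37 = 0.5935.
Total gain g = 0.4461.
A = 1/(1 − 0.4461) = 1.805.

1.805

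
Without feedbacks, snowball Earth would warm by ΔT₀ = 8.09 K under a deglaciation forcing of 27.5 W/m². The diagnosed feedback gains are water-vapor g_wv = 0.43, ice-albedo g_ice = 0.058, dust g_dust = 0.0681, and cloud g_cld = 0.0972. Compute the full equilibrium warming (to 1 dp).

23.3 K

Total gain g = 0.43 + 0.058 + 0.0681 + 0.0972 = 0.6533.
Amplification A = 1/(1 − 0.6533) = 2.884.
ΔT = 8.09 × 2.884 = 23.3 K.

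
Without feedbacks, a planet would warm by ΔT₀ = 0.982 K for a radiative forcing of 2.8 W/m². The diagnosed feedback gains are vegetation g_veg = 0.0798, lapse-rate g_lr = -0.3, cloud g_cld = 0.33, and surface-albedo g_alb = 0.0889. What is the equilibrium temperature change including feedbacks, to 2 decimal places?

1.23 K

Total gain g = 0.0798 − 0.3 + 0.33 + 0.0889 = 0.1987.
Amplification A = 1/(1 − 0.1987) = 1.248.
ΔT = 0.982 × 1.248 = 1.23 K.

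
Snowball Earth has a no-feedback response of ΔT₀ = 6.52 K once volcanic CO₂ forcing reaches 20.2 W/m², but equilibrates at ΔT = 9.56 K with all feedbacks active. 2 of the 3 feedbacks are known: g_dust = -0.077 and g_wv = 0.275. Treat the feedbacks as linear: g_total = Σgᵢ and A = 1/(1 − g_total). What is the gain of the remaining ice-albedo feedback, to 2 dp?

0.12

Amplification A = ΔT/ΔT₀ = 9.56/6.52 = 1.466.
Total gain g = 1 − 1/A = 1 − 1/1.466 = 0.3179.
Known gains sum to -0.077 + 0.275 = 0.198.
g_ice = 0.3179 − 0.198 = 0.12.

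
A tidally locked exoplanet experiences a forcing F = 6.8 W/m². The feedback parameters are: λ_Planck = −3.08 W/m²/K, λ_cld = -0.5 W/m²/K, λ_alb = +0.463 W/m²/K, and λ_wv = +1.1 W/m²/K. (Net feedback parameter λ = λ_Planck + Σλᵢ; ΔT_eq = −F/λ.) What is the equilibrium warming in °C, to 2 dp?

3.37 °C

Net feedback parameter λ = (−3.08) + (-0.5) + (+0.463) + (+1.1) = -2.017 W/m²/K.
ΔT = −F/λ = −6.8/(-2.017) = 3.37 °C.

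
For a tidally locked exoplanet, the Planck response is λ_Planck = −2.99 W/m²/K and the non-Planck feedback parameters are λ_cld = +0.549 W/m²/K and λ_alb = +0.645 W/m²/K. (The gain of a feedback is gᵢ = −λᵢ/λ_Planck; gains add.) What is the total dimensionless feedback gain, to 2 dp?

Convert to gains: g_cld = 0.549/2.99 = 0.1836; g_alb = 0.645/2.99 = 0.2157.
Total gain g = 0.3993.

0.40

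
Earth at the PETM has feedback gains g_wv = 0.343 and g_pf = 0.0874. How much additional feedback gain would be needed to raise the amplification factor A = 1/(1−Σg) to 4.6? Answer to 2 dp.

Current total gain = 0.4304.
Target gain for A = 4.6: g* = 1 − 1/4.6 = 0.7826.
Additional gain needed = 0.7826 − 0.4304 = 0.35.

0.35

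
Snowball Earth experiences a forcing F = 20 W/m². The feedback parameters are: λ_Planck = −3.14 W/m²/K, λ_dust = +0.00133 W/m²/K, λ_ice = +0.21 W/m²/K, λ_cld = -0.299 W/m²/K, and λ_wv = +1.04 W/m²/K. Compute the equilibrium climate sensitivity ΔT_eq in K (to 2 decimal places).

9.14 K

Net feedback parameter λ = (−3.14) + (+0.00133) + (+0.21) + (-0.299) + (+1.04) = -2.18767 W/m²/K.
ΔT = −F/λ = −20/(-2.18767) = 9.14 K.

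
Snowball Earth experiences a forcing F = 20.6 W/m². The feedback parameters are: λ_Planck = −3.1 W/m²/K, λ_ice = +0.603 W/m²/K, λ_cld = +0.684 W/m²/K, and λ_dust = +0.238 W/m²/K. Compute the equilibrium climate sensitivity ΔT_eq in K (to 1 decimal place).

Net feedback parameter λ = (−3.1) + (+0.603) + (+0.684) + (+0.238) = -1.575 W/m²/K.
ΔT = −F/λ = −20.6/(-1.575) = 13.1 K.

13.1 K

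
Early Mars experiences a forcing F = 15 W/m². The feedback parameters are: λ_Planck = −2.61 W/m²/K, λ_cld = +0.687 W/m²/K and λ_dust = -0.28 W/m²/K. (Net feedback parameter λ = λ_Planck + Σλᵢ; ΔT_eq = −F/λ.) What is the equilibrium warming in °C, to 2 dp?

6.81 °C

Net feedback parameter λ = (−2.61) + (+0.687) + (-0.28) = -2.203 W/m²/K.
ΔT = −F/λ = −15/(-2.203) = 6.81 °C.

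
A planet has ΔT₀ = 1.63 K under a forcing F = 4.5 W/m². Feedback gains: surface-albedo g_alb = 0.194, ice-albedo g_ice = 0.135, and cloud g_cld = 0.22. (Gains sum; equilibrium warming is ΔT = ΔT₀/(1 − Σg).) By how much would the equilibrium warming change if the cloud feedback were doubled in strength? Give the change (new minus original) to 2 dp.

Original: g = 0.549, ΔT = 1.63/(1−0.549) = 3.6142 K.
With doubled cloud: g' = 0.769, ΔT' = 1.63/(1−0.769) = 7.0563 K.
Change = 7.0563 − 3.6142 = 3.44 K.

3.44 K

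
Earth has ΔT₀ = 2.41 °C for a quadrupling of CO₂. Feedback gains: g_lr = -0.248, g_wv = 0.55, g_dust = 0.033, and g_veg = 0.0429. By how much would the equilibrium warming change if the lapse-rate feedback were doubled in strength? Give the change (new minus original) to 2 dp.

Original: g = 0.3779, ΔT = 2.41/(1−0.3779) = 3.8740 °C.
With doubled lapse-rate: g' = 0.1299, ΔT' = 2.41/(1−0.1299) = 2.7698 °C.
Change = 2.7698 − 3.8740 = -1.10 °C.

-1.10 °C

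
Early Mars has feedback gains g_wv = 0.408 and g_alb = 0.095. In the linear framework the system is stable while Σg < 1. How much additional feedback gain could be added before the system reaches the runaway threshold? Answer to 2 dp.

0.50

Current total gain = 0.408 + 0.095 = 0.503.
Margin to runaway = 1 − 0.503 = 0.50.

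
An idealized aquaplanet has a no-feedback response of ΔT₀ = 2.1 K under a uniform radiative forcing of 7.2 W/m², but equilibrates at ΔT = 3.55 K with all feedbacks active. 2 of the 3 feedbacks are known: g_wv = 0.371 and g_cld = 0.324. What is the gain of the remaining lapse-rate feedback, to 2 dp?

-0.29

Amplification A = ΔT/ΔT₀ = 3.55/2.1 = 1.69.
Total gain g = 1 − 1/A = 1 − 1/1.69 = 0.4083.
Known gains sum to 0.371 + 0.324 = 0.695.
g_lr = 0.4083 − 0.695 = -0.29.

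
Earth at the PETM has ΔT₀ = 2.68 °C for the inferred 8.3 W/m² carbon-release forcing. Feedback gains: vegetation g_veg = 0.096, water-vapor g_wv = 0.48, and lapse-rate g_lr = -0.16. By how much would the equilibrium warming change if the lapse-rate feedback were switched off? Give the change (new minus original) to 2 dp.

Original: g = 0.416, ΔT = 2.68/(1−0.416) = 4.5890 °C.
Without lapse-rate: g' = 0.576, ΔT' = 2.68/(1−0.576) = 6.3208 °C.
Change = 6.3208 − 4.5890 = 1.73 °C.

1.73 °C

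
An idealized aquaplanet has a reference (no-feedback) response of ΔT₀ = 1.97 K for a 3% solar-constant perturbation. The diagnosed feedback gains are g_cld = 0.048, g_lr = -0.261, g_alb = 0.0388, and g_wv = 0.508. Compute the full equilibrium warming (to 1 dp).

Total gain g = 0.048 − 0.261 + 0.0388 + 0.508 = 0.3338.
Amplification A = 1/(1 − 0.3338) = 1.501.
ΔT = 1.97 × 1.501 = 3.0 K.

3.0 K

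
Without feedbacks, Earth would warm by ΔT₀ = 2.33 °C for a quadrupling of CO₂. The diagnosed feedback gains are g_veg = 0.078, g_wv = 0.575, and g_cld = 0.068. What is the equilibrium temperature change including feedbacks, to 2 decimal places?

8.35 °C

Total gain g = 0.078 + 0.575 + 0.068 = 0.721.
Amplification A = 1/(1 − 0.721) = 3.584.
ΔT = 2.33 × 3.584 = 8.35 °C.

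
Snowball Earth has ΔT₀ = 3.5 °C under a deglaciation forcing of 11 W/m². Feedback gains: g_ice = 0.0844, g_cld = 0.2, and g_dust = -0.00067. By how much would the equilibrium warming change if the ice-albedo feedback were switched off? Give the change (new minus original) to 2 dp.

-0.52 °C

Original: g = 0.28373, ΔT = 3.5/(1−0.28373) = 4.8864 °C.
Without ice-albedo: g' = 0.19933, ΔT' = 3.5/(1−0.19933) = 4.3713 °C.
Change = 4.3713 − 4.8864 = -0.52 °C.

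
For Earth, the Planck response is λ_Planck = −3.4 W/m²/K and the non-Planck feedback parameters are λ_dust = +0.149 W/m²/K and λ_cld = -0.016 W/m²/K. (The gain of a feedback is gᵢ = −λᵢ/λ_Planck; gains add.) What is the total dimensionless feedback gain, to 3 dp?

0.039

Convert to gains: g_dust = 0.149/3.4 = 0.04382; g_cld = -0.016/3.4 = -0.004706.
Total gain g = 0.039114.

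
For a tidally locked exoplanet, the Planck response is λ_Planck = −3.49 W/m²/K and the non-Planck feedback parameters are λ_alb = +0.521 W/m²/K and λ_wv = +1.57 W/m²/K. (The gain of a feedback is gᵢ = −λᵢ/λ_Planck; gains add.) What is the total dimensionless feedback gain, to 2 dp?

0.60

Convert to gains: g_alb = 0.521/3.49 = 0.1493; g_wv = 1.57/3.49 = 0.4499.
Total gain g = 0.5992.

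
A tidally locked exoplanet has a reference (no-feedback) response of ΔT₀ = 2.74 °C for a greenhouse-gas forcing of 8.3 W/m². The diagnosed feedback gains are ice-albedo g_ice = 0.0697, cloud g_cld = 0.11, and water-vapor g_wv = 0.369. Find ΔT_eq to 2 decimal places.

6.07 °C

Total gain g = 0.0697 + 0.11 + 0.369 = 0.5487.
Amplification A = 1/(1 − 0.5487) = 2.216.
ΔT = 2.74 × 2.216 = 6.07 °C.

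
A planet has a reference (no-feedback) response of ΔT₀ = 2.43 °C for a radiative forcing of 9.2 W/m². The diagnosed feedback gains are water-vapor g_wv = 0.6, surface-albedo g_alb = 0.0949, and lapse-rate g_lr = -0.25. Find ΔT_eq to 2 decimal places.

Total gain g = 0.6 + 0.0949 − 0.25 = 0.4449.
Amplification A = 1/(1 − 0.4449) = 1.801.
ΔT = 2.43 × 1.801 = 4.38 °C.

4.38 °C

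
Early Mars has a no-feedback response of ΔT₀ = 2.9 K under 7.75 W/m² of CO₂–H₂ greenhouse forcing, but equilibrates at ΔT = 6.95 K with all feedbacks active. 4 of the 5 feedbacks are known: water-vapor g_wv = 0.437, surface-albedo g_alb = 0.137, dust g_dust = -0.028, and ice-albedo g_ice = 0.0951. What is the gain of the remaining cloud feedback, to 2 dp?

-0.06

Amplification A = ΔT/ΔT₀ = 6.95/2.9 = 2.397.
Total gain g = 1 − 1/A = 1 − 1/2.397 = 0.5828.
Known gains sum to 0.437 + 0.137 − 0.028 + 0.0951 = 0.6411.
g_cld = 0.5828 − 0.6411 = -0.06.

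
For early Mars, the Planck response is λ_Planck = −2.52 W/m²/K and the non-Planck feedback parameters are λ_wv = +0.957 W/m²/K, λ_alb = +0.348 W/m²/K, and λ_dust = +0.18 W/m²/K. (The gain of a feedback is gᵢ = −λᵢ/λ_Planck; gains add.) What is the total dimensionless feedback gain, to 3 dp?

Convert to gains: g_wv = 0.957/2.52 = 0.3798; g_alb = 0.348/2.52 = 0.1381; g_dust = 0.18/2.52 = 0.07143.
Total gain g = 0.58933.

0.589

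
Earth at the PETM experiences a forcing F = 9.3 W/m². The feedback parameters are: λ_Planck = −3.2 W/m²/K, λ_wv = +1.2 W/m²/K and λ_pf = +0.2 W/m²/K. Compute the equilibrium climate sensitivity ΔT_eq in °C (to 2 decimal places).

5.17 °C

Net feedback parameter λ = (−3.2) + (+1.2) + (+0.2) = -1.8 W/m²/K.
ΔT = −F/λ = −9.3/(-1.8) = 5.17 °C.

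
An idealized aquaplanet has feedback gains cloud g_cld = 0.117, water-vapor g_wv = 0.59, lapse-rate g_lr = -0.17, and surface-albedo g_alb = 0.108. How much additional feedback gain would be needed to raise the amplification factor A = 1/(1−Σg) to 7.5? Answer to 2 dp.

0.22

Current total gain = 0.645.
Target gain for A = 7.5: g* = 1 − 1/7.5 = 0.8667.
Additional gain needed = 0.8667 − 0.645 = 0.22.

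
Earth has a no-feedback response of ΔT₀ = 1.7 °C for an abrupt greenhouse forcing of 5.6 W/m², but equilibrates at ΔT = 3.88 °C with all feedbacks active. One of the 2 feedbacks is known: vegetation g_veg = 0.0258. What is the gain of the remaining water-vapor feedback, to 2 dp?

0.54

Amplification A = ΔT/ΔT₀ = 3.88/1.7 = 2.282.
Total gain g = 1 − 1/A = 1 − 1/2.282 = 0.5618.
The known gain is 0.0258.
g_wv = 0.5618 − 0.0258 = 0.54.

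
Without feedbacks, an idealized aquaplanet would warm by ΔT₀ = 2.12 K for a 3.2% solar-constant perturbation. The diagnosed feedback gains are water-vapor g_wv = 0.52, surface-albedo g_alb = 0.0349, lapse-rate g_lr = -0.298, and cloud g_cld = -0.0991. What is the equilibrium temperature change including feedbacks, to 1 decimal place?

2.5 K

Total gain g = 0.52 + 0.0349 − 0.298 − 0.0991 = 0.1578.
Amplification A = 1/(1 − 0.1578) = 1.187.
ΔT = 2.12 × 1.187 = 2.5 K.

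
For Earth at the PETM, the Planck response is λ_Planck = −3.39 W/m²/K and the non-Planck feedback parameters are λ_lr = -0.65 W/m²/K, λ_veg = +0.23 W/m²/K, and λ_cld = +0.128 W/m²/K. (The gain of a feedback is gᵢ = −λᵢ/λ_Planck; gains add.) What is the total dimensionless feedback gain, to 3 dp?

Convert to gains: g_lr = -0.65/3.39 = -0.1917; g_veg = 0.23/3.39 = 0.06785; g_cld = 0.128/3.39 = 0.03776.
Total gain g = -0.08609.

-0.086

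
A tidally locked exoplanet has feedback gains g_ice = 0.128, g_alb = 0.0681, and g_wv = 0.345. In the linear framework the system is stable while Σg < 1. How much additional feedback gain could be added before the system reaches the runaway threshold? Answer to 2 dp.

0.46

Current total gain = 0.128 + 0.0681 + 0.345 = 0.5411.
Margin to runaway = 1 − 0.5411 = 0.46.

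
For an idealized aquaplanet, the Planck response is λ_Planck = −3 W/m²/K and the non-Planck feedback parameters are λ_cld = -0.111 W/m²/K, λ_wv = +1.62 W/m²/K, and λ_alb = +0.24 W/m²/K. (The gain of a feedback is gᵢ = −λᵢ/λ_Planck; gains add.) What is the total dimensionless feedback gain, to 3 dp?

Convert to gains: g_cld = -0.111/3 = -0.037; g_wv = 1.62/3 = 0.54; g_alb = 0.24/3 = 0.08.
Total gain g = 0.583.

0.583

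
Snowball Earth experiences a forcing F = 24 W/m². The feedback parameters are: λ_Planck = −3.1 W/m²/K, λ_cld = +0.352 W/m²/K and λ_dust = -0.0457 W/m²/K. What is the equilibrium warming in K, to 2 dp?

8.59 K

Net feedback parameter λ = (−3.1) + (+0.352) + (-0.0457) = -2.7937 W/m²/K.
ΔT = −F/λ = −24/(-2.7937) = 8.59 K.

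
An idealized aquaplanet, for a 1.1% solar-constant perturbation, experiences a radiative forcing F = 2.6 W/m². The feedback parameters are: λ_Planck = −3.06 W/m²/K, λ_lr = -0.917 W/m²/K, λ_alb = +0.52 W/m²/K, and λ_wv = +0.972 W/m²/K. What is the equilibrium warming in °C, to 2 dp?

1.05 °C

Net feedback parameter λ = (−3.06) + (-0.917) + (+0.52) + (+0.972) = -2.485 W/m²/K.
ΔT = −F/λ = −2.6/(-2.485) = 1.05 °C.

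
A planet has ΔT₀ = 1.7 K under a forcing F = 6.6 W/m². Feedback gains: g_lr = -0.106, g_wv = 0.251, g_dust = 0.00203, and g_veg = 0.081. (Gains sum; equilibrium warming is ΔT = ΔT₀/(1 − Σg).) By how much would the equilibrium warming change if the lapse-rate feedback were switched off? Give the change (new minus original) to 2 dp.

Original: g = 0.22803, ΔT = 1.7/(1−0.22803) = 2.2022 K.
Without lapse-rate: g' = 0.33403, ΔT' = 1.7/(1−0.33403) = 2.5527 K.
Change = 2.5527 − 2.2022 = 0.35 K.

0.35 K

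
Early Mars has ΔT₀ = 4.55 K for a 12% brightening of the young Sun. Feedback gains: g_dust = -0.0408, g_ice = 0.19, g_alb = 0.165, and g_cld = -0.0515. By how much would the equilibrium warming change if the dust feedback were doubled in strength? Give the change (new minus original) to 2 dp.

Original: g = 0.2627, ΔT = 4.55/(1−0.2627) = 6.1712 K.
With doubled dust: g' = 0.2219, ΔT' = 4.55/(1−0.2219) = 5.8476 K.
Change = 5.8476 − 6.1712 = -0.32 K.

-0.32 K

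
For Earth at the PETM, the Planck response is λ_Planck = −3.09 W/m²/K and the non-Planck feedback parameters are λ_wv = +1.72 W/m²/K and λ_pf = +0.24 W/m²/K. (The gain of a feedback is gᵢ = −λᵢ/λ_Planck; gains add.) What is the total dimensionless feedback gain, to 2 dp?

0.63

Convert to gains: g_wv = 1.72/3.09 = 0.5566; g_pf = 0.24/3.09 = 0.07767.
Total gain g = 0.63427.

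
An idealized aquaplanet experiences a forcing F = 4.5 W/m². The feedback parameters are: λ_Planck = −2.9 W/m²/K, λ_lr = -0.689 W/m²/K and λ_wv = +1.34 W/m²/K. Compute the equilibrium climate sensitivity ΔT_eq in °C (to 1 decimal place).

2.0 °C

Net feedback parameter λ = (−2.9) + (-0.689) + (+1.34) = -2.249 W/m²/K.
ΔT = −F/λ = −4.5/(-2.249) = 2.0 °C.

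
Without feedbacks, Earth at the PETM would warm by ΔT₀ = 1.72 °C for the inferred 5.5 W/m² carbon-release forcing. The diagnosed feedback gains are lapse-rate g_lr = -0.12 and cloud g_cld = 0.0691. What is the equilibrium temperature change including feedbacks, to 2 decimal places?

Total gain g = -0.12 + 0.0691 = -0.0509.
Amplification A = 1/(1 + 0.0509) = 0.9516.
ΔT = 1.72 × 0.9516 = 1.64 °C.

1.64 °C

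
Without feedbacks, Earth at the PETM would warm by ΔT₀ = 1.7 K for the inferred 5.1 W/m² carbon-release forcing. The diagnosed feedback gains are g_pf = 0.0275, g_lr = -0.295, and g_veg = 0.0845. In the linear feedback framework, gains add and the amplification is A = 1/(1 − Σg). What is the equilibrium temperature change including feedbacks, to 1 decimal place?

1.4 K

Total gain g = 0.0275 − 0.295 + 0.0845 = -0.183.
Amplification A = 1/(1 + 0.183) = 0.8453.
ΔT = 1.7 × 0.8453 = 1.4 K.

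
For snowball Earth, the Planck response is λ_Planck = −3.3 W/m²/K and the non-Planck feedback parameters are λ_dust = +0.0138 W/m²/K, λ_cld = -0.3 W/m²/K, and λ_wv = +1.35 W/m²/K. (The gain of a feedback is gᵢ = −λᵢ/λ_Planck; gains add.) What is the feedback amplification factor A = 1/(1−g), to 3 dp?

Convert to gains: g_dust = 0.0138/3.3 = 0.004182; g_cld = -0.3/3.3 = -0.09091; g_wv = 1.35/3.3 = 0.4091.
Total gain g = 0.322372.
A = 1/(1 − 0.322372) = 1.476.

1.476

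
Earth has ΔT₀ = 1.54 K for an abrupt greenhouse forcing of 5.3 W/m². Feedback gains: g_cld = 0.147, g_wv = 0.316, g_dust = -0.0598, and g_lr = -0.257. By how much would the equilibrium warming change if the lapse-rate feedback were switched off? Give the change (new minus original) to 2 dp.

Original: g = 0.1462, ΔT = 1.54/(1−0.1462) = 1.8037 K.
Without lapse-rate: g' = 0.4032, ΔT' = 1.54/(1−0.4032) = 2.5804 K.
Change = 2.5804 − 1.8037 = 0.78 K.

0.78 K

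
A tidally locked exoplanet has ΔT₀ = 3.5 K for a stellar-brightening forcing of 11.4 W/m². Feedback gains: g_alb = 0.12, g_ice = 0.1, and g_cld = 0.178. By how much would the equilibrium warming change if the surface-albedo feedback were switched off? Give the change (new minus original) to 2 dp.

-0.97 K

Original: g = 0.398, ΔT = 3.5/(1−0.398) = 5.8140 K.
Without surface-albedo: g' = 0.278, ΔT' = 3.5/(1−0.278) = 4.8476 K.
Change = 4.8476 − 5.8140 = -0.97 K.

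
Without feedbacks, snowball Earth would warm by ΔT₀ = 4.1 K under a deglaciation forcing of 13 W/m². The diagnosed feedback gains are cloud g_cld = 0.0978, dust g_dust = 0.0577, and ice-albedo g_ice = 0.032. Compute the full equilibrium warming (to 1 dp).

Total gain g = 0.0978 + 0.0577 + 0.032 = 0.1875.
Amplification A = 1/(1 − 0.1875) = 1.231.
ΔT = 4.1 × 1.231 = 5.0 K.

5.0 K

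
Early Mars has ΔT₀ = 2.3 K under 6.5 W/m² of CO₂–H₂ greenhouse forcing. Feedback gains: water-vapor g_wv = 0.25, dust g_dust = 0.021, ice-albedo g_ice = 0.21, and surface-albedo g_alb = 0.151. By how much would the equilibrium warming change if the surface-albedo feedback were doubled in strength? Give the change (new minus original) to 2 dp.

4.35 K

Original: g = 0.632, ΔT = 2.3/(1−0.632) = 6.2500 K.
With doubled surface-albedo: g' = 0.783, ΔT' = 2.3/(1−0.783) = 10.5991 K.
Change = 10.5991 − 6.2500 = 4.35 K.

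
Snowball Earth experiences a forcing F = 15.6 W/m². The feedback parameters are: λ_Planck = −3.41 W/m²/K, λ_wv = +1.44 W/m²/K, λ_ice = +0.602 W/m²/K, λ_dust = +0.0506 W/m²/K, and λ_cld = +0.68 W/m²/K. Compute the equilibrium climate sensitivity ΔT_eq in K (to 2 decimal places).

Net feedback parameter λ = (−3.41) + (+1.44) + (+0.602) + (+0.0506) + (+0.68) = -0.6374 W/m²/K.
ΔT = −F/λ = −15.6/(-0.6374) = 24.47 K.

24.47 K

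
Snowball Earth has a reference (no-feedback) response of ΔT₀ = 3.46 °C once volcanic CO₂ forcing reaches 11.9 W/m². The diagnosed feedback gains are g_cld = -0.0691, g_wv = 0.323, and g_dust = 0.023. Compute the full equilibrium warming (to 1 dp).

Total gain g = -0.0691 + 0.323 + 0.023 = 0.2769.
Amplification A = 1/(1 − 0.2769) = 1.383.
ΔT = 3.46 × 1.383 = 4.8 °C.

4.8 °C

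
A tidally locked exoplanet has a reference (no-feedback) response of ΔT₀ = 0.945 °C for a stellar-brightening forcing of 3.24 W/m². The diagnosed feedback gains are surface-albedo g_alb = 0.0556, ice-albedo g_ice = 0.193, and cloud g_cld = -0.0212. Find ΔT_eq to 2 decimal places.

1.22 °C

Total gain g = 0.0556 + 0.193 − 0.0212 = 0.2274.
Amplification A = 1/(1 − 0.2274) = 1.294.
ΔT = 0.945 × 1.294 = 1.22 °C.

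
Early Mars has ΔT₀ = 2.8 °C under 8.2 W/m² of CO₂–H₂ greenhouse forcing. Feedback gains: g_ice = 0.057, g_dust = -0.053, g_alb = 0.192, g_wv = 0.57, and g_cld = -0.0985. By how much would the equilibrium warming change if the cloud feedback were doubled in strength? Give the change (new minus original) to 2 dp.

Original: g = 0.6675, ΔT = 2.8/(1−0.6675) = 8.4211 °C.
With doubled cloud: g' = 0.569, ΔT' = 2.8/(1−0.569) = 6.4965 °C.
Change = 6.4965 − 8.4211 = -1.92 °C.

-1.92 °C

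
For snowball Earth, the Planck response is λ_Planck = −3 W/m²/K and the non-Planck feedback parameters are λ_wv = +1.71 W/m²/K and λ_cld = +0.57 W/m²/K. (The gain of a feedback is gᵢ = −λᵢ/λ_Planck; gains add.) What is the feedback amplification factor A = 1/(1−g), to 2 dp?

4.17

Convert to gains: g_wv = 1.71/3 = 0.57; g_cld = 0.57/3 = 0.19.
Total gain g = 0.76.
A = 1/(1 − 0.76) = 4.17.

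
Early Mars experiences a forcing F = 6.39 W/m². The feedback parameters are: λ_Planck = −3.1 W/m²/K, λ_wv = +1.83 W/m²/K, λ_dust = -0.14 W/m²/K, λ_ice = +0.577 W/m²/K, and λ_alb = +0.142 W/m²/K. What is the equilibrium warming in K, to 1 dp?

9.2 K

Net feedback parameter λ = (−3.1) + (+1.83) + (-0.14) + (+0.577) + (+0.142) = -0.691 W/m²/K.
ΔT = −F/λ = −6.39/(-0.691) = 9.2 K.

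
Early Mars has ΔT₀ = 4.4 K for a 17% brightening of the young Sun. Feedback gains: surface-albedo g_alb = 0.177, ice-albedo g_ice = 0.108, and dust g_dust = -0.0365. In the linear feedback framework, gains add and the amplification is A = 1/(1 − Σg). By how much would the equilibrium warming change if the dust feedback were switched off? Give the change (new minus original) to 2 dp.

Original: g = 0.2485, ΔT = 4.4/(1−0.2485) = 5.8550 K.
Without dust: g' = 0.285, ΔT' = 4.4/(1−0.285) = 6.1538 K.
Change = 6.1538 − 5.8550 = 0.30 K.

0.30 K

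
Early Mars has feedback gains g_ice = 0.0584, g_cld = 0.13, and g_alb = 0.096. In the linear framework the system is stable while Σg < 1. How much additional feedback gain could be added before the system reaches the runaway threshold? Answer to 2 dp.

0.72

Current total gain = 0.0584 + 0.13 + 0.096 = 0.2844.
Margin to runaway = 1 − 0.2844 = 0.72.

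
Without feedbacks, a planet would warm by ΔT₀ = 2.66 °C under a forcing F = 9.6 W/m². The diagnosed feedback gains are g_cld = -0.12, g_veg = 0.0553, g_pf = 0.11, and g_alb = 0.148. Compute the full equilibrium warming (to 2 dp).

Total gain g = -0.12 + 0.0553 + 0.11 + 0.148 = 0.1933.
Amplification A = 1/(1 − 0.1933) = 1.24.
ΔT = 2.66 × 1.24 = 3.30 °C.

3.30 °C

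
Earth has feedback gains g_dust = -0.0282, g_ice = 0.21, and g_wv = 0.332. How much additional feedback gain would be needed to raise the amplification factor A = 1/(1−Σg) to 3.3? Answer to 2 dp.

0.18

Current total gain = 0.5138.
Target gain for A = 3.3: g* = 1 − 1/3.3 = 0.697.
Additional gain needed = 0.697 − 0.5138 = 0.18.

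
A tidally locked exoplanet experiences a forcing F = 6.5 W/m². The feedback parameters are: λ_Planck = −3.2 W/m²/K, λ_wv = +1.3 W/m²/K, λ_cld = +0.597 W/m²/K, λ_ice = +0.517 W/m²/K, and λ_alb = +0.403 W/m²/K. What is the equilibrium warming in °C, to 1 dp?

Net feedback parameter λ = (−3.2) + (+1.3) + (+0.597) + (+0.517) + (+0.403) = -0.383 W/m²/K.
ΔT = −F/λ = −6.5/(-0.383) = 17.0 °C.

17.0 °C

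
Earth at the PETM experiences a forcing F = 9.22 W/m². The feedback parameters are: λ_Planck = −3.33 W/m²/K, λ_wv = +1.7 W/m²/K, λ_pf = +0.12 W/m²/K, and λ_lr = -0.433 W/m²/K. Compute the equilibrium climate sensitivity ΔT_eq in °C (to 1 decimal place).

Net feedback parameter λ = (−3.33) + (+1.7) + (+0.12) + (-0.433) = -1.943 W/m²/K.
ΔT = −F/λ = −9.22/(-1.943) = 4.7 °C.

4.7 °C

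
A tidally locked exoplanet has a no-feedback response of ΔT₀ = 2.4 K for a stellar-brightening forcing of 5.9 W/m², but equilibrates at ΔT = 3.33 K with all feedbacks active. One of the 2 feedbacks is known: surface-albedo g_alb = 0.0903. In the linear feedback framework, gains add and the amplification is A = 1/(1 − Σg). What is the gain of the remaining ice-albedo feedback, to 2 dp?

0.19

Amplification A = ΔT/ΔT₀ = 3.33/2.4 = 1.388.
Total gain g = 1 − 1/A = 1 − 1/1.388 = 0.2795.
The known gain is 0.0903.
g_ice = 0.2795 − 0.0903 = 0.19.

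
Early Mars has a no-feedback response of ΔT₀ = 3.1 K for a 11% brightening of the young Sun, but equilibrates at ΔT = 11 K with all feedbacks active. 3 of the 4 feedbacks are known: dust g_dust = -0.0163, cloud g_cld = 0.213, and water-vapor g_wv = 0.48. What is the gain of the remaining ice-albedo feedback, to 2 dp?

0.04

Amplification A = ΔT/ΔT₀ = 11/3.1 = 3.548.
Total gain g = 1 − 1/A = 1 − 1/3.548 = 0.7182.
Known gains sum to -0.0163 + 0.213 + 0.48 = 0.6767.
g_ice = 0.7182 − 0.6767 = 0.04.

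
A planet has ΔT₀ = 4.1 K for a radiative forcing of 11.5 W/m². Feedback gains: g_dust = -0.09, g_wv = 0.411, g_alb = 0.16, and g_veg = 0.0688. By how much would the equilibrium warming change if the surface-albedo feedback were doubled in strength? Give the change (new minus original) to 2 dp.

5.02 K

Original: g = 0.5498, ΔT = 4.1/(1−0.5498) = 9.1071 K.
With doubled surface-albedo: g' = 0.7098, ΔT' = 4.1/(1−0.7098) = 14.1282 K.
Change = 14.1282 − 9.1071 = 5.02 K.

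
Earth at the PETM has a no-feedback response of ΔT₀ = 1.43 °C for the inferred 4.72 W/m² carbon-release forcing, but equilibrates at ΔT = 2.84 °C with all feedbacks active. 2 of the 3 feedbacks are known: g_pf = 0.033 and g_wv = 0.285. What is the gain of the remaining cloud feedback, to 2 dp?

0.18

Amplification A = ΔT/ΔT₀ = 2.84/1.43 = 1.986.
Total gain g = 1 − 1/A = 1 − 1/1.986 = 0.4965.
Known gains sum to 0.033 + 0.285 = 0.318.
g_cld = 0.4965 − 0.318 = 0.18.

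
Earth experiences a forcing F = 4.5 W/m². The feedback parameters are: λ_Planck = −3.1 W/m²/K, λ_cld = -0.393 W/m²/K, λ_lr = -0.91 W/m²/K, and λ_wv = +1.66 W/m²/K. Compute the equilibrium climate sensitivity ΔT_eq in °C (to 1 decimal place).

1.6 °C

Net feedback parameter λ = (−3.1) + (-0.393) + (-0.91) + (+1.66) = -2.743 W/m²/K.
ΔT = −F/λ = −4.5/(-2.743) = 1.6 °C.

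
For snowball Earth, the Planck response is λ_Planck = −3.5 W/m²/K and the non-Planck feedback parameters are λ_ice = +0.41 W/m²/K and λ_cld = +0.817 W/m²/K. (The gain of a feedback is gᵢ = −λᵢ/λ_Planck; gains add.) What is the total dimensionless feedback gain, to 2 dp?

Convert to gains: g_ice = 0.41/3.5 = 0.1171; g_cld = 0.817/3.5 = 0.2334.
Total gain g = 0.3505.

0.35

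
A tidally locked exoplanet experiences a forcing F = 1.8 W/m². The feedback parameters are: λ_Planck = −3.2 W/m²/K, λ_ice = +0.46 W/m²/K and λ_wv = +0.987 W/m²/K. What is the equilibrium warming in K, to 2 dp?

1.03 K

Net feedback parameter λ = (−3.2) + (+0.46) + (+0.987) = -1.753 W/m²/K.
ΔT = −F/λ = −1.8/(-1.753) = 1.03 K.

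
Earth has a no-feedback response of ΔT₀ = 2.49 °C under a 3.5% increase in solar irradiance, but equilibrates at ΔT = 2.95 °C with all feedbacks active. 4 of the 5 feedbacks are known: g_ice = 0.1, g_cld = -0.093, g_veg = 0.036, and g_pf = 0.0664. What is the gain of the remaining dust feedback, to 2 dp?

Amplification A = ΔT/ΔT₀ = 2.95/2.49 = 1.185.
Total gain g = 1 − 1/A = 1 − 1/1.185 = 0.1561.
Known gains sum to 0.1 − 0.093 + 0.036 + 0.0664 = 0.1094.
g_dust = 0.1561 − 0.1094 = 0.05.

0.05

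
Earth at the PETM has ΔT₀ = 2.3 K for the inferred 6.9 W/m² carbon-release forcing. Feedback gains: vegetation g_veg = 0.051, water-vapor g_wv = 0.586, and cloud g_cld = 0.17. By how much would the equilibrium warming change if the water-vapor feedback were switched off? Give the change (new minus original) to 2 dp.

-8.96 K

Original: g = 0.807, ΔT = 2.3/(1−0.807) = 11.9171 K.
Without water-vapor: g' = 0.221, ΔT' = 2.3/(1−0.221) = 2.9525 K.
Change = 2.9525 − 11.9171 = -8.96 K.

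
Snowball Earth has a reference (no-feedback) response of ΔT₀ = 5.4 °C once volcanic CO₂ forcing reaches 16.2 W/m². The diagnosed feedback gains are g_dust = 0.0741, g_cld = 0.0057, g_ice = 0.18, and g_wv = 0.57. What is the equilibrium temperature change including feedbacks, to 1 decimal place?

31.7 °C

Total gain g = 0.0741 + 0.0057 + 0.18 + 0.57 = 0.8298.
Amplification A = 1/(1 − 0.8298) = 5.875.
ΔT = 5.4 × 5.875 = 31.7 °C.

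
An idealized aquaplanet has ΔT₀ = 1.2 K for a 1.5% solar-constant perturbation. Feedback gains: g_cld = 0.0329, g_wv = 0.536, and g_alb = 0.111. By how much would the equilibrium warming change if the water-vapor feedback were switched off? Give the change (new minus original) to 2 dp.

Original: g = 0.6799, ΔT = 1.2/(1−0.6799) = 3.7488 K.
Without water-vapor: g' = 0.1439, ΔT' = 1.2/(1−0.1439) = 1.4017 K.
Change = 1.4017 − 3.7488 = -2.35 K.

-2.35 K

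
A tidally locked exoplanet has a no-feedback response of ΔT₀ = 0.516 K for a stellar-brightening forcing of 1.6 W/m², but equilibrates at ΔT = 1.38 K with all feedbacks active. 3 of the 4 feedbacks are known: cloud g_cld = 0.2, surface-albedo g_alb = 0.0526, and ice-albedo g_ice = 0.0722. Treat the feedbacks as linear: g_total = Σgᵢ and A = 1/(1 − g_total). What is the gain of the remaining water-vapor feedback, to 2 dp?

Amplification A = ΔT/ΔT₀ = 1.38/0.516 = 2.674.
Total gain g = 1 − 1/A = 1 − 1/2.674 = 0.626.
Known gains sum to 0.2 + 0.0526 + 0.0722 = 0.3248.
g_wv = 0.626 − 0.3248 = 0.30.

0.30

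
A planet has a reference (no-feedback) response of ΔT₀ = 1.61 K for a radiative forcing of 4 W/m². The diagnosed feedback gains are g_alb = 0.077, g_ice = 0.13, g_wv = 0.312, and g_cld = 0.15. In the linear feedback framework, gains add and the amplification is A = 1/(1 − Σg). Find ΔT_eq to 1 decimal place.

Total gain g = 0.077 + 0.13 + 0.312 + 0.15 = 0.669.
Amplification A = 1/(1 − 0.669) = 3.021.
ΔT = 1.61 × 3.021 = 4.9 K.

4.9 K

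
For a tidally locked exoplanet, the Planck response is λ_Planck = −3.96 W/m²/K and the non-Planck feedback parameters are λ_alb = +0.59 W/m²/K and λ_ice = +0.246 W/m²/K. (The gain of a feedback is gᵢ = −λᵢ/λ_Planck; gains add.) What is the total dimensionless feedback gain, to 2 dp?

Convert to gains: g_alb = 0.59/3.96 = 0.149; g_ice = 0.246/3.96 = 0.06212.
Total gain g = 0.21112.

0.21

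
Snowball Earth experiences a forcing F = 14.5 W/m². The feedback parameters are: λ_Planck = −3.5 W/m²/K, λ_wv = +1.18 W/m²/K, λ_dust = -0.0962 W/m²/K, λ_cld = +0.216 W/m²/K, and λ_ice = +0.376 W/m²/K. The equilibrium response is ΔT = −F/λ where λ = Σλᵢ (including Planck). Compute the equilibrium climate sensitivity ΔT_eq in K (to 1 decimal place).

Net feedback parameter λ = (−3.5) + (+1.18) + (-0.0962) + (+0.216) + (+0.376) = -1.8242 W/m²/K.
ΔT = −F/λ = −14.5/(-1.8242) = 7.9 K.

7.9 K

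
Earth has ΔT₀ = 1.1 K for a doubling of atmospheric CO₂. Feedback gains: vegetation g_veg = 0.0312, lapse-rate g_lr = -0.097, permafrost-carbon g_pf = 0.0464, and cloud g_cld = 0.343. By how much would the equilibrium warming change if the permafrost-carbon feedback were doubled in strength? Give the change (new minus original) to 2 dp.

Original: g = 0.3236, ΔT = 1.1/(1−0.3236) = 1.6263 K.
With doubled permafrost-carbon: g' = 0.37, ΔT' = 1.1/(1−0.37) = 1.7460 K.
Change = 1.7460 − 1.6263 = 0.12 K.

0.12 K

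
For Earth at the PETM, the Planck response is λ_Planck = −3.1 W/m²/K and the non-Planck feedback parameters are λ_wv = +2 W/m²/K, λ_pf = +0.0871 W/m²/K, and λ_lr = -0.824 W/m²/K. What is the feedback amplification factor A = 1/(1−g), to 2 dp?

Convert to gains: g_wv = 2/3.1 = 0.6452; g_pf = 0.0871/3.1 = 0.0281; g_lr = -0.824/3.1 = -0.2658.
Total gain g = 0.4075.
A = 1/(1 − 0.4075) = 1.69.

1.69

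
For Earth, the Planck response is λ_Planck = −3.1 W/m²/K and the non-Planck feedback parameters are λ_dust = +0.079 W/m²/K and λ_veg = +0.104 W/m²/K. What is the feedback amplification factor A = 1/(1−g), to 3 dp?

Convert to gains: g_dust = 0.079/3.1 = 0.02548; g_veg = 0.104/3.1 = 0.03355.
Total gain g = 0.05903.
A = 1/(1 − 0.05903) = 1.063.

1.063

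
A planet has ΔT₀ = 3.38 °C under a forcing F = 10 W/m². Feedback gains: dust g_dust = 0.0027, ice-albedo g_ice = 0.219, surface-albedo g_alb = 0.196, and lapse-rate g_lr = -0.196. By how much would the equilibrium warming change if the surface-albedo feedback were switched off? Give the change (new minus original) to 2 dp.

Original: g = 0.2217, ΔT = 3.38/(1−0.2217) = 4.3428 °C.
Without surface-albedo: g' = 0.0257, ΔT' = 3.38/(1−0.0257) = 3.4692 °C.
Change = 3.4692 − 4.3428 = -0.87 °C.

-0.87 °C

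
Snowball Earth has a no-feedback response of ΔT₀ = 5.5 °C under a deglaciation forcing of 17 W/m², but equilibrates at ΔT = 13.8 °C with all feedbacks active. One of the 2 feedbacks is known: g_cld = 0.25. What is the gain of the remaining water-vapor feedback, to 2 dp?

Amplification A = ΔT/ΔT₀ = 13.8/5.5 = 2.509.
Total gain g = 1 − 1/A = 1 − 1/2.509 = 0.6014.
The known gain is 0.25.
g_wv = 0.6014 − 0.25 = 0.35.

0.35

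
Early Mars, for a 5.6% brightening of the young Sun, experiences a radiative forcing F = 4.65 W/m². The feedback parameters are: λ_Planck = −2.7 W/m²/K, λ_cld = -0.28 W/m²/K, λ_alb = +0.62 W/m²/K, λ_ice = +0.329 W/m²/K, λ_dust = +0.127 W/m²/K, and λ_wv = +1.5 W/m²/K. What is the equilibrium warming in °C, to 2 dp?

11.51 °C

Net feedback parameter λ = (−2.7) + (-0.28) + (+0.62) + (+0.329) + (+0.127) + (+1.5) = -0.404 W/m²/K.
ΔT = −F/λ = −4.65/(-0.404) = 11.51 °C.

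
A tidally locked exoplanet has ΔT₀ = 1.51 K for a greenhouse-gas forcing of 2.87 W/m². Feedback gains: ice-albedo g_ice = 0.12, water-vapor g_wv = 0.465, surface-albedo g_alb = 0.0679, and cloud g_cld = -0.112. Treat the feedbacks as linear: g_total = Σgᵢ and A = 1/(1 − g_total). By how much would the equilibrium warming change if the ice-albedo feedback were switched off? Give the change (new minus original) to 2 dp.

-0.68 K

Original: g = 0.5409, ΔT = 1.51/(1−0.5409) = 3.2890 K.
Without ice-albedo: g' = 0.4209, ΔT' = 1.51/(1−0.4209) = 2.6075 K.
Change = 2.6075 − 3.2890 = -0.68 K.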